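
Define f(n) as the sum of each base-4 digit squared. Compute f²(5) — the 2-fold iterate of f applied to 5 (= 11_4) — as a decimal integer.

5 = (1,1)_4 → 1² + 1² = 2
2 = (2)_4 → 2² = 4

4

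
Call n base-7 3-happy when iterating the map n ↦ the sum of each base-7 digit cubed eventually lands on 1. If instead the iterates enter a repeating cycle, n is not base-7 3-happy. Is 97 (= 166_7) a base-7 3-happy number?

base-7 3-happy

97 = (1,6,6)_7 → 1³ + 6³ + 6³ = 1 + 216 + 216 = 433
433 = (1,1,5,6)_7 → 1³ + 1³ + 5³ + 6³ = 1 + 1 + 125 + 216 = 343
343 = (1,0,0,0)_7 → 1³ + 0³ + 0³ + 0³ = 1 + 0 + 0 + 0 = 1  — reached 1.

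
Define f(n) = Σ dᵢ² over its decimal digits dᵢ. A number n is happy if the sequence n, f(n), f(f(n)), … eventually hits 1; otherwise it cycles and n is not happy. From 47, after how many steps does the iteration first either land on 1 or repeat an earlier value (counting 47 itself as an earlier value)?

47 → 4² + 7² = 16 + 49 = 65
65 → 6² + 5² = 36 + 25 = 61
61 → 6² + 1² = 36 + 1 = 37
37 → 3² + 7² = 9 + 49 = 58
58 → 5² + 8² = 25 + 64 = 89
89 → 8² + 9² = 64 + 81 = 145
145 → 1² + 4² + 5² = 1 + 16 + 25 = 42
42 → 4² + 2² = 16 + 4 = 20
20 → 2² + 0² = 4 + 0 = 4
4 → 4² = 16
16 → 1² + 6² = 1 + 36 = 37  — 37 repeats.
That took 11 steps.

11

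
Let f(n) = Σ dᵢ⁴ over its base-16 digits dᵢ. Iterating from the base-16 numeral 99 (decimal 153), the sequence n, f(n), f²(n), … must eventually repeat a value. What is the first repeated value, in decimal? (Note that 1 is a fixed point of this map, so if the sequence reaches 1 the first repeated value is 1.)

14658

153 = (9,9)_16 → 13122
13122 = (3,3,4,2)_16 → 434
434 = (1,11,2)_16 → 14658
14658 = (3,9,4,2)_16 → 6914
6914 = (1,11,0,2)_16 → 14658  — 14658 already appeared earlier.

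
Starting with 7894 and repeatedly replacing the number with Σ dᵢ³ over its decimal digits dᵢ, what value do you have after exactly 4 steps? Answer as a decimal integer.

1459

7894 → 7³ + 8³ + 9³ + 4³ = 343 + 512 + 729 + 64 = 1648
1648 → 1³ + 6³ + 4³ + 8³ = 1 + 216 + 64 + 512 = 793
793 → 7³ + 9³ + 3³ = 343 + 729 + 27 = 1099
1099 → 1³ + 0³ + 9³ + 9³ = 1 + 0 + 729 + 729 = 1459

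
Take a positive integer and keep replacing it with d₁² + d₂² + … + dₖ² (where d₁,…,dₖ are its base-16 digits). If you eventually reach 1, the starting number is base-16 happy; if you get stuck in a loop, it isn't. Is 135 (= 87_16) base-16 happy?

not base-16 happy

135 = (8,7)_16 → 8² + 7² = 64 + 49 = 113
113 = (7,1)_16 → 7² + 1² = 49 + 1 = 50
50 = (3,2)_16 → 3² + 2² = 9 + 4 = 13
13 = (13)_16 → 13² = 169
169 = (10,9)_16 → 10² + 9² = 100 + 81 = 181
181 = (11,5)_16 → 11² + 5² = 121 + 25 = 146
146 = (9,2)_16 → 9² + 2² = 81 + 4 = 85
85 = (5,5)_16 → 5² + 5² = 25 + 25 = 50  — 50 already seen; the sequence cycles without reaching 1.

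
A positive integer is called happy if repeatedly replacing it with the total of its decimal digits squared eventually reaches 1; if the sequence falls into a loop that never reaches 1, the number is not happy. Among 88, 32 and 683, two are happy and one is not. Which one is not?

88

88: 88 → 128 → 69 → 117 → 51 → 26 → 40 → 16 → 37 → 58 → 89 → 145 → 42 → 20 → 4 → 16  — repeats 16 (not happy)
32: 32 → 13 → 10 → 1  — reaches 1 (happy)
683: 683 → 109 → 82 → 68 → 100 → 1  — reaches 1 (happy)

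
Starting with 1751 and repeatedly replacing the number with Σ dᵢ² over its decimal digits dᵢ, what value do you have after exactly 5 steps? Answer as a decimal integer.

1751 → 1² + 7² + 5² + 1² = 1 + 49 + 25 + 1 = 76
76 → 7² + 6² = 49 + 36 = 85
85 → 8² + 5² = 64 + 25 = 89
89 → 8² + 9² = 64 + 81 = 145
145 → 1² + 4² + 5² = 1 + 16 + 25 = 42

42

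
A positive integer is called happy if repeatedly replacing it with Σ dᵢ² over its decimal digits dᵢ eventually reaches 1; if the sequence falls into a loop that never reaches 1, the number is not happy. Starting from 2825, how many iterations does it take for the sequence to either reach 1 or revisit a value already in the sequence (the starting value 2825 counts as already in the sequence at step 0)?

4

2825 → 97
97 → 130
130 → 10
10 → 1  — reached 1.
That took 4 steps.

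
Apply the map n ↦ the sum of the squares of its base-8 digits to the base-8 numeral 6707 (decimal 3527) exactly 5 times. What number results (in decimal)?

5

3527 = (6,7,0,7)_8 → 134
134 = (2,0,6)_8 → 40
40 = (5,0)_8 → 25
25 = (3,1)_8 → 10
10 = (1,2)_8 → 5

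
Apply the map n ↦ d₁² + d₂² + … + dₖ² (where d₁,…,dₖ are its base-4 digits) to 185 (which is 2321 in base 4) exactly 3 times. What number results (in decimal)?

2

185 = (2,3,2,1)_4 → 2² + 3² + 2² + 1² = 18
18 = (1,0,2)_4 → 1² + 0² + 2² = 5
5 = (1,1)_4 → 1² + 1² = 2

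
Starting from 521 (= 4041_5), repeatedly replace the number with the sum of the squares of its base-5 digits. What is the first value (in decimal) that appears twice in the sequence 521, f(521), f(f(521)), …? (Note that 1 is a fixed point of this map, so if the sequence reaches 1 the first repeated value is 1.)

521 = (4,0,4,1)_5 → 33
33 = (1,1,3)_5 → 11
11 = (2,1)_5 → 5
5 = (1,0)_5 → 1  — reached the fixed point 1.
1 → 1, so 1 is the first repeated value.

1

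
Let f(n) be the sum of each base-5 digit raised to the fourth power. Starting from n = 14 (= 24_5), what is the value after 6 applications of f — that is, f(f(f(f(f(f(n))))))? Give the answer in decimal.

14 = (2,4)_5 → 272
272 = (2,0,4,2)_5 → 288
288 = (2,1,2,3)_5 → 114
114 = (4,2,4)_5 → 528
528 = (4,1,0,3)_5 → 338
338 = (2,3,2,3)_5 → 194

194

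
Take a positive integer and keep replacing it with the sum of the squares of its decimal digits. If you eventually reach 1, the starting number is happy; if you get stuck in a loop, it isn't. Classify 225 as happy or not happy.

not happy

225 → 2² + 2² + 5² = 4 + 4 + 25 = 33
33 → 3² + 3² = 9 + 9 = 18
18 → 1² + 8² = 1 + 64 = 65
65 → 6² + 5² = 36 + 25 = 61
61 → 6² + 1² = 36 + 1 = 37
37 → 3² + 7² = 9 + 49 = 58
58 → 5² + 8² = 25 + 64 = 89
89 → 8² + 9² = 64 + 81 = 145
145 → 1² + 4² + 5² = 1 + 16 + 25 = 42
42 → 4² + 2² = 16 + 4 = 20
20 → 2² + 0² = 4 + 0 = 4
4 → 4² = 16
16 → 1² + 6² = 1 + 36 = 37  — 37 already seen; the sequence cycles without reaching 1.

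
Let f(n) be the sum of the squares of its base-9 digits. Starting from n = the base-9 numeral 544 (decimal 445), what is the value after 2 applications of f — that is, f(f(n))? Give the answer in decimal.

45

445 = (5,4,4)_9 → 57
57 = (6,3)_9 → 45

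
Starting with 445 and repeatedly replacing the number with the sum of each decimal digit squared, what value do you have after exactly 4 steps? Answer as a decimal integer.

61

445 → 4² + 4² + 5² = 57
57 → 5² + 7² = 74
74 → 7² + 4² = 65
65 → 6² + 5² = 61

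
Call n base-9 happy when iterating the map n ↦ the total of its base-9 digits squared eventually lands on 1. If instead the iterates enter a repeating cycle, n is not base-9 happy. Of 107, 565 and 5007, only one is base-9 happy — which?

5007

107: 107 → 69 → 85 → 17 → 65 → 53 → 89 → 65  — repeats 65 (not base-9 happy)
565: 565 → 149 → 75 → 73 → 65 → 53 → 89 → 65  — repeats 65 (not base-9 happy)
5007: 5007 → 143 → 101 → 9 → 1  — reaches 1 (base-9 happy)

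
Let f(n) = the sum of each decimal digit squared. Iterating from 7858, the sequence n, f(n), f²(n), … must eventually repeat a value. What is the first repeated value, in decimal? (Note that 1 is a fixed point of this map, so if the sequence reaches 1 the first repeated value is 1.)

89

7858 → 7² + 8² + 5² + 8² = 49 + 64 + 25 + 64 = 202
202 → 2² + 0² + 2² = 4 + 0 + 4 = 8
8 → 8² = 64
64 → 6² + 4² = 36 + 16 = 52
52 → 5² + 2² = 25 + 4 = 29
29 → 2² + 9² = 4 + 81 = 85
85 → 8² + 5² = 64 + 25 = 89
89 → 8² + 9² = 64 + 81 = 145
145 → 1² + 4² + 5² = 1 + 16 + 25 = 42
42 → 4² + 2² = 16 + 4 = 20
20 → 2² + 0² = 4 + 0 = 4
4 → 4² = 16
16 → 1² + 6² = 1 + 36 = 37
37 → 3² + 7² = 9 + 49 = 58
58 → 5² + 8² = 25 + 64 = 89  — 89 already appeared earlier.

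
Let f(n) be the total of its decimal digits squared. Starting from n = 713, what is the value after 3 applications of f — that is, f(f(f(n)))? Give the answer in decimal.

713 → 59
59 → 106
106 → 37

37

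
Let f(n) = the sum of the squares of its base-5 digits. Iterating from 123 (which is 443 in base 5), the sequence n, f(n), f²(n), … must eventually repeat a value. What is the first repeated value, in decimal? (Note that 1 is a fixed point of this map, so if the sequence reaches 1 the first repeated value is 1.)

1

123 = (4,4,3)_5 → 41
41 = (1,3,1)_5 → 11
11 = (2,1)_5 → 5
5 = (1,0)_5 → 1  — reached the fixed point 1.
1 → 1, so 1 is the first repeated value.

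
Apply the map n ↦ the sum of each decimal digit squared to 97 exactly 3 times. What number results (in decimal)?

1

97 → 9² + 7² = 130
130 → 1² + 3² + 0² = 10
10 → 1² + 0² = 1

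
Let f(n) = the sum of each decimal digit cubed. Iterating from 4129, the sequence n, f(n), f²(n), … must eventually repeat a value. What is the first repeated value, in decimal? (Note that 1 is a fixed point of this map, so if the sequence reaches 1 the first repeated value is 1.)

4129 → 4³ + 1³ + 2³ + 9³ = 802
802 → 8³ + 0³ + 2³ = 520
520 → 5³ + 2³ + 0³ = 133
133 → 1³ + 3³ + 3³ = 55
55 → 5³ + 5³ = 250
250 → 2³ + 5³ + 0³ = 133  — 133 already appeared earlier.

133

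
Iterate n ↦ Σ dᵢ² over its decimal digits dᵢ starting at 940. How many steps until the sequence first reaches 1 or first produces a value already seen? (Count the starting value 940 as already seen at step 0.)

940 → 97
97 → 130
130 → 10
10 → 1  — reached 1.
That took 4 steps.

4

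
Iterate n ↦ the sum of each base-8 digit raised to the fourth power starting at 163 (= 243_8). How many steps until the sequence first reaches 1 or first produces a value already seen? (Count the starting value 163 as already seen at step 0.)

10

163 = (2,4,3)_8 → 2⁴ + 4⁴ + 3⁴ = 16 + 256 + 81 = 353
353 = (5,4,1)_8 → 5⁴ + 4⁴ + 1⁴ = 625 + 256 + 1 = 882
882 = (1,5,6,2)_8 → 1⁴ + 5⁴ + 6⁴ + 2⁴ = 1 + 625 + 1296 + 16 = 1938
1938 = (3,6,2,2)_8 → 3⁴ + 6⁴ + 2⁴ + 2⁴ = 81 + 1296 + 16 + 16 = 1409
1409 = (2,6,0,1)_8 → 2⁴ + 6⁴ + 0⁴ + 1⁴ = 16 + 1296 + 0 + 1 = 1313
1313 = (2,4,4,1)_8 → 2⁴ + 4⁴ + 4⁴ + 1⁴ = 16 + 256 + 256 + 1 = 529
529 = (1,0,2,1)_8 → 1⁴ + 0⁴ + 2⁴ + 1⁴ = 1 + 0 + 16 + 1 = 18
18 = (2,2)_8 → 2⁴ + 2⁴ = 16 + 16 = 32
32 = (4,0)_8 → 4⁴ + 0⁴ = 256 + 0 = 256
256 = (4,0,0)_8 → 4⁴ + 0⁴ + 0⁴ = 256 + 0 + 0 = 256  — 256 repeats.
That took 10 steps.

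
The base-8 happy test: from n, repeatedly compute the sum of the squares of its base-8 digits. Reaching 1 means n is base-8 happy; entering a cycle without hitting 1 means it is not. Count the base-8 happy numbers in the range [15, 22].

1

15: 15 → 50 → 40 → 25 → 10 → 5 → 25  — not base-8 happy
16: 16 → 4 → 16  — not base-8 happy
17: 17 → 5 → 25 → 10 → 5  — not base-8 happy
18: 18 → 8 → 1  — base-8 happy
19: 19 → 13 → 26 → 13  — not base-8 happy
20: 20 → 20  — not base-8 happy
21: 21 → 29 → 34 → 20 → 20  — not base-8 happy
22: 22 → 40 → 25 → 10 → 5 → 25  — not base-8 happy
base-8 happy: 18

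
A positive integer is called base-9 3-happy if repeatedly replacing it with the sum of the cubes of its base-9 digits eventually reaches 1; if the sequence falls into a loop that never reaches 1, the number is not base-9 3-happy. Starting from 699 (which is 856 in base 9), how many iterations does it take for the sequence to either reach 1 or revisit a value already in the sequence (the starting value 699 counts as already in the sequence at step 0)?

699 = (8,5,6)_9 → 853
853 = (1,1,4,7)_9 → 409
409 = (5,0,4)_9 → 189
189 = (2,3,0)_9 → 35
35 = (3,8)_9 → 539
539 = (6,5,8)_9 → 853  — 853 repeats.
That took 6 steps.

6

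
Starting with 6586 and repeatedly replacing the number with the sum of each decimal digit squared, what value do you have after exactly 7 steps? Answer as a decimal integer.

6586 → 161
161 → 38
38 → 73
73 → 58
58 → 89
89 → 145
145 → 42

42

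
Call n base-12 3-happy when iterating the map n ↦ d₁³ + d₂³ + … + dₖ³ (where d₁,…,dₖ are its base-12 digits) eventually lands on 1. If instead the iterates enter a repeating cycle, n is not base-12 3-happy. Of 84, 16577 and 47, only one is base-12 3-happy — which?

47

84: 84 → 343 → 415 → 1351 → 1136 → 1855 → 1344 → 793 → 342 → 288 → 8 → 512 → 755 → 1464 → 1008 → 343  — repeats 343 (not base-12 3-happy)
16577: 16577 → 1198 → 1539 → 1539  — repeats 1539 (not base-12 3-happy)
47: 47 → 1358 → 862 → 2456 → 638 → 197 → 190 → 1028 → 856 → 1520 → 1728 → 1  — reaches 1 (base-12 3-happy)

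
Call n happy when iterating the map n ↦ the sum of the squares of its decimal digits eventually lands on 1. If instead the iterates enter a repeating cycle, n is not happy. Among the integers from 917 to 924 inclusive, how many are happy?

2

917: 917 → 131 → 11 → 2 → 4 → 16 → 37 → 58 → 89 → 145 → 42 → 20 → 4  (repeats 4)
918: 918 → 146 → 53 → 34 → 25 → 29 → 85 → 89 → 145 → 42 → 20 → 4 → 16 → 37 → 58 → 89  (repeats 89)
919: 919 → 163 → 46 → 52 → 29 → 85 → 89 → 145 → 42 → 20 → 4 → 16 → 37 → 58 → 89  (repeats 89)
920: 920 → 85 → 89 → 145 → 42 → 20 → 4 → 16 → 37 → 58 → 89  (repeats 89)
921: 921 → 86 → 100 → 1  (reaches 1)
922: 922 → 89 → 145 → 42 → 20 → 4 → 16 → 37 → 58 → 89  (repeats 89)
923: 923 → 94 → 97 → 130 → 10 → 1  (reaches 1)
924: 924 → 101 → 2 → 4 → 16 → 37 → 58 → 89 → 145 → 42 → 20 → 4  (repeats 4)
happy: 921, 923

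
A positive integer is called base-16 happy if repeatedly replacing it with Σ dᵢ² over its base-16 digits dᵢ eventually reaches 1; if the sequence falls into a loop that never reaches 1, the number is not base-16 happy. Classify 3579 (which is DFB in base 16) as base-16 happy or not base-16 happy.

not base-16 happy

3579 = (13,15,11)_16 → 13² + 15² + 11² = 515
515 = (2,0,3)_16 → 2² + 0² + 3² = 13
13 = (13)_16 → 13² = 169
169 = (10,9)_16 → 10² + 9² = 181
181 = (11,5)_16 → 11² + 5² = 146
146 = (9,2)_16 → 9² + 2² = 85
85 = (5,5)_16 → 5² + 5² = 50
50 = (3,2)_16 → 3² + 2² = 13  — 13 already seen; the sequence cycles without reaching 1.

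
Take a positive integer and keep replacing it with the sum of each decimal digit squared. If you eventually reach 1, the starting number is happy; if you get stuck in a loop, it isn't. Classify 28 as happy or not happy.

happy

28 → 2² + 8² = 4 + 64 = 68
68 → 6² + 8² = 36 + 64 = 100
100 → 1² + 0² + 0² = 1 + 0 + 0 = 1  — reached 1.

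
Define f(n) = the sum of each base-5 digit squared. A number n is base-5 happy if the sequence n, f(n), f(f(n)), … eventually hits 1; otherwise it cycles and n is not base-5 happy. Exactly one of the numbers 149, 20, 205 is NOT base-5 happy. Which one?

20

149: 149 → 33 → 11 → 5 → 1  — reaches 1 (base-5 happy)
20: 20 → 16 → 10 → 4 → 16  — repeats 16 (not base-5 happy)
205: 205 → 11 → 5 → 1  — reaches 1 (base-5 happy)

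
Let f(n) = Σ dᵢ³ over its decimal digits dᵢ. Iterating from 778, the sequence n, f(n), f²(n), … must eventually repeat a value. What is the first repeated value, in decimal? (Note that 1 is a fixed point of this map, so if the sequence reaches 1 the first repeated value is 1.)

778 → 7³ + 7³ + 8³ = 1198
1198 → 1³ + 1³ + 9³ + 8³ = 1243
1243 → 1³ + 2³ + 4³ + 3³ = 100
100 → 1³ + 0³ + 0³ = 1  — reached the fixed point 1.
1 → 1, so 1 is the first repeated value.

1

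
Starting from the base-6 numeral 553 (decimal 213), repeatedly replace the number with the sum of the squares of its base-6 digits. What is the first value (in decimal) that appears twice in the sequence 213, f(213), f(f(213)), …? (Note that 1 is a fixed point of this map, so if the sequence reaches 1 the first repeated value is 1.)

213 = (5,5,3)_6 → 5² + 5² + 3² = 25 + 25 + 9 = 59
59 = (1,3,5)_6 → 1² + 3² + 5² = 1 + 9 + 25 = 35
35 = (5,5)_6 → 5² + 5² = 25 + 25 = 50
50 = (1,2,2)_6 → 1² + 2² + 2² = 1 + 4 + 4 = 9
9 = (1,3)_6 → 1² + 3² = 1 + 9 = 10
10 = (1,4)_6 → 1² + 4² = 1 + 16 = 17
17 = (2,5)_6 → 2² + 5² = 4 + 25 = 29
29 = (4,5)_6 → 4² + 5² = 16 + 25 = 41
41 = (1,0,5)_6 → 1² + 0² + 5² = 1 + 0 + 25 = 26
26 = (4,2)_6 → 4² + 2² = 16 + 4 = 20
20 = (3,2)_6 → 3² + 2² = 9 + 4 = 13
13 = (2,1)_6 → 2² + 1² = 4 + 1 = 5
5 = (5)_6 → 5² = 25
25 = (4,1)_6 → 4² + 1² = 16 + 1 = 17  — 17 already appeared earlier.

17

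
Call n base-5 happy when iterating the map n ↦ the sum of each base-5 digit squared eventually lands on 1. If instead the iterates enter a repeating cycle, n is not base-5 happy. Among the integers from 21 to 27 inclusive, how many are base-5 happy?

21: 21 → 17 → 13 → 13  — not base-5 happy
22: 22 → 20 → 16 → 10 → 4 → 16  — not base-5 happy
23: 23 → 25 → 1  — base-5 happy
24: 24 → 32 → 6 → 2 → 4 → 16 → 10 → 4  — not base-5 happy
25: 25 → 1  — base-5 happy
26: 26 → 2 → 4 → 16 → 10 → 4  — not base-5 happy
27: 27 → 5 → 1  — base-5 happy
base-5 happy: 23, 25, 27

3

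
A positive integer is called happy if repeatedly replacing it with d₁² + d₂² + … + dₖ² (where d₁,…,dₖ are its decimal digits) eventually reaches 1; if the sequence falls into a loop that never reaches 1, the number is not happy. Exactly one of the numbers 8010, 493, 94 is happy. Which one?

8010: 8010 → 65 → 61 → 37 → 58 → 89 → 145 → 42 → 20 → 4 → 16 → 37  — repeats 37 (not happy)
493: 493 → 106 → 37 → 58 → 89 → 145 → 42 → 20 → 4 → 16 → 37  — repeats 37 (not happy)
94: 94 → 97 → 130 → 10 → 1  — reaches 1 (happy)

94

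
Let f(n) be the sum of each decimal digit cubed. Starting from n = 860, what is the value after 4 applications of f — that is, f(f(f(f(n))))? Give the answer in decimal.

860 → 8³ + 6³ + 0³ = 728
728 → 7³ + 2³ + 8³ = 863
863 → 8³ + 6³ + 3³ = 755
755 → 7³ + 5³ + 5³ = 593

593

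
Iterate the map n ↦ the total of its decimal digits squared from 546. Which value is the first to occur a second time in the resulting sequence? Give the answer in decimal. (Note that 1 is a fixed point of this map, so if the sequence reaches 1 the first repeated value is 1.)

145

546 → 5² + 4² + 6² = 77
77 → 7² + 7² = 98
98 → 9² + 8² = 145
145 → 1² + 4² + 5² = 42
42 → 4² + 2² = 20
20 → 2² + 0² = 4
4 → 4² = 16
16 → 1² + 6² = 37
37 → 3² + 7² = 58
58 → 5² + 8² = 89
89 → 8² + 9² = 145  — 145 already appeared earlier.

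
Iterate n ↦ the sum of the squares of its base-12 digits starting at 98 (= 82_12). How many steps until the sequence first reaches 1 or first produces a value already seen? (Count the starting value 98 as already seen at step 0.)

7

98 = (8,2)_12 → 8² + 2² = 64 + 4 = 68
68 = (5,8)_12 → 5² + 8² = 25 + 64 = 89
89 = (7,5)_12 → 7² + 5² = 49 + 25 = 74
74 = (6,2)_12 → 6² + 2² = 36 + 4 = 40
40 = (3,4)_12 → 3² + 4² = 9 + 16 = 25
25 = (2,1)_12 → 2² + 1² = 4 + 1 = 5
5 = (5)_12 → 5² = 25  — 25 repeats.
That took 7 steps.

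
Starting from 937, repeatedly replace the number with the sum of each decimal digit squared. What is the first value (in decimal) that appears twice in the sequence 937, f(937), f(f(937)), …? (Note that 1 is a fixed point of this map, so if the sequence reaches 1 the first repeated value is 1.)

1

937 → 9² + 3² + 7² = 81 + 9 + 49 = 139
139 → 1² + 3² + 9² = 1 + 9 + 81 = 91
91 → 9² + 1² = 81 + 1 = 82
82 → 8² + 2² = 64 + 4 = 68
68 → 6² + 8² = 36 + 64 = 100
100 → 1² + 0² + 0² = 1 + 0 + 0 = 1  — reached the fixed point 1.
1 → 1, so 1 is the first repeated value.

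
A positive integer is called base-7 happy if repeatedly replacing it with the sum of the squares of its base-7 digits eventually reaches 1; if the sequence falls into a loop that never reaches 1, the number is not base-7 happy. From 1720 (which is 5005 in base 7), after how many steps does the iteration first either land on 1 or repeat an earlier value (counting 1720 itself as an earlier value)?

6

1720 = (5,0,0,5)_7 → 5² + 0² + 0² + 5² = 50
50 = (1,0,1)_7 → 1² + 0² + 1² = 2
2 = (2)_7 → 2² = 4
4 = (4)_7 → 4² = 16
16 = (2,2)_7 → 2² + 2² = 8
8 = (1,1)_7 → 1² + 1² = 2  — 2 repeats.
That took 6 steps.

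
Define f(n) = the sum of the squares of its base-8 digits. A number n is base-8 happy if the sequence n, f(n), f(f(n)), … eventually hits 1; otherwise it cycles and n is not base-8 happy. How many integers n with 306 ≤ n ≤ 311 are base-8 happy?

1

306: 306 → 56 → 49 → 37 → 41 → 26 → 13 → 26  — not base-8 happy
307: 307 → 61 → 74 → 6 → 36 → 32 → 16 → 4 → 16  — not base-8 happy
308: 308 → 68 → 17 → 5 → 25 → 10 → 5  — not base-8 happy
309: 309 → 77 → 27 → 18 → 8 → 1  — base-8 happy
310: 310 → 88 → 10 → 5 → 25 → 10  — not base-8 happy
311: 311 → 101 → 42 → 29 → 34 → 20 → 20  — not base-8 happy
base-8 happy: 309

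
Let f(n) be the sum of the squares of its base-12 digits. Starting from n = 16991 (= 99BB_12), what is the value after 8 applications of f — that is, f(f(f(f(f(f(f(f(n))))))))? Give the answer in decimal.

16991 = (9,9,11,11)_12 → 9² + 9² + 11² + 11² = 404
404 = (2,9,8)_12 → 2² + 9² + 8² = 149
149 = (1,0,5)_12 → 1² + 0² + 5² = 26
26 = (2,2)_12 → 2² + 2² = 8
8 = (8)_12 → 8² = 64
64 = (5,4)_12 → 5² + 4² = 41
41 = (3,5)_12 → 3² + 5² = 34
34 = (2,10)_12 → 2² + 10² = 104

104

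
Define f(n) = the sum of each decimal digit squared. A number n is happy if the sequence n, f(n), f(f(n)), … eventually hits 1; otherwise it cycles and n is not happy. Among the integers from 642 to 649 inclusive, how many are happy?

642: 642 → 56 → 61 → 37 → 58 → 89 → 145 → 42 → 20 → 4 → 16 → 37  (repeats 37)
643: 643 → 61 → 37 → 58 → 89 → 145 → 42 → 20 → 4 → 16 → 37  (repeats 37)
644: 644 → 68 → 100 → 1  (reaches 1)
645: 645 → 77 → 98 → 145 → 42 → 20 → 4 → 16 → 37 → 58 → 89 → 145  (repeats 145)
646: 646 → 88 → 128 → 69 → 117 → 51 → 26 → 40 → 16 → 37 → 58 → 89 → 145 → 42 → 20 → 4 → 16  (repeats 16)
647: 647 → 101 → 2 → 4 → 16 → 37 → 58 → 89 → 145 → 42 → 20 → 4  (repeats 4)
648: 648 → 116 → 38 → 73 → 58 → 89 → 145 → 42 → 20 → 4 → 16 → 37 → 58  (repeats 58)
649: 649 → 133 → 19 → 82 → 68 → 100 → 1  (reaches 1)
happy: 644, 649

2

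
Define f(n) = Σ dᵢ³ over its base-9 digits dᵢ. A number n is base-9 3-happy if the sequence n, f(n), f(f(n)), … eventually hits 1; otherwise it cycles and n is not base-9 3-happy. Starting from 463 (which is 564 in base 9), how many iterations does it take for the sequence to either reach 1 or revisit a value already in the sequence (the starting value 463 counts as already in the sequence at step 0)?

7

463 = (5,6,4)_9 → 5³ + 6³ + 4³ = 405
405 = (5,0,0)_9 → 5³ + 0³ + 0³ = 125
125 = (1,4,8)_9 → 1³ + 4³ + 8³ = 577
577 = (7,1,1)_9 → 7³ + 1³ + 1³ = 345
345 = (4,2,3)_9 → 4³ + 2³ + 3³ = 99
99 = (1,2,0)_9 → 1³ + 2³ + 0³ = 9
9 = (1,0)_9 → 1³ + 0³ = 1  — reached 1.
That took 7 steps.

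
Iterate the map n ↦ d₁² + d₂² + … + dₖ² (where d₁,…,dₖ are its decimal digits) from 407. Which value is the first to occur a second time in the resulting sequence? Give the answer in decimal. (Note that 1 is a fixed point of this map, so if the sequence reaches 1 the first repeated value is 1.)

37

407 → 65
65 → 61
61 → 37
37 → 58
58 → 89
89 → 145
145 → 42
42 → 20
20 → 4
4 → 16
16 → 37  — 37 already appeared earlier.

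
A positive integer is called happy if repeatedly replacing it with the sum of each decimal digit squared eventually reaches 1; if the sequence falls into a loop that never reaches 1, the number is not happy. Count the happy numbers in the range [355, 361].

1

355: 355 → 59 → 106 → 37 → 58 → 89 → 145 → 42 → 20 → 4 → 16 → 37  — not happy
356: 356 → 70 → 49 → 97 → 130 → 10 → 1  — happy
357: 357 → 83 → 73 → 58 → 89 → 145 → 42 → 20 → 4 → 16 → 37 → 58  — not happy
358: 358 → 98 → 145 → 42 → 20 → 4 → 16 → 37 → 58 → 89 → 145  — not happy
359: 359 → 115 → 27 → 53 → 34 → 25 → 29 → 85 → 89 → 145 → 42 → 20 → 4 → 16 → 37 → 58 → 89  — not happy
360: 360 → 45 → 41 → 17 → 50 → 25 → 29 → 85 → 89 → 145 → 42 → 20 → 4 → 16 → 37 → 58 → 89  — not happy
361: 361 → 46 → 52 → 29 → 85 → 89 → 145 → 42 → 20 → 4 → 16 → 37 → 58 → 89  — not happy
happy: 356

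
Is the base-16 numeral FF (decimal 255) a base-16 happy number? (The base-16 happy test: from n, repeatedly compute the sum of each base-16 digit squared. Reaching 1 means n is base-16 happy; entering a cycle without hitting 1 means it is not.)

255 = (15,15)_16 → 450
450 = (1,12,2)_16 → 149
149 = (9,5)_16 → 106
106 = (6,10)_16 → 136
136 = (8,8)_16 → 128
128 = (8,0)_16 → 64
64 = (4,0)_16 → 16
16 = (1,0)_16 → 1  — reached 1.

base-16 happy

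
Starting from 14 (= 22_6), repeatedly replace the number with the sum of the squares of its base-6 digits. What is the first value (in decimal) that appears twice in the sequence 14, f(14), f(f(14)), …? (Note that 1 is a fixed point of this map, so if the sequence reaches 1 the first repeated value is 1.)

14 = (2,2)_6 → 2² + 2² = 8
8 = (1,2)_6 → 1² + 2² = 5
5 = (5)_6 → 5² = 25
25 = (4,1)_6 → 4² + 1² = 17
17 = (2,5)_6 → 2² + 5² = 29
29 = (4,5)_6 → 4² + 5² = 41
41 = (1,0,5)_6 → 1² + 0² + 5² = 26
26 = (4,2)_6 → 4² + 2² = 20
20 = (3,2)_6 → 3² + 2² = 13
13 = (2,1)_6 → 2² + 1² = 5  — 5 already appeared earlier.

5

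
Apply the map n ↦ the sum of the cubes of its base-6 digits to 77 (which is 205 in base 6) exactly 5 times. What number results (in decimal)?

77 = (2,0,5)_6 → 2³ + 0³ + 5³ = 133
133 = (3,4,1)_6 → 3³ + 4³ + 1³ = 92
92 = (2,3,2)_6 → 2³ + 3³ + 2³ = 43
43 = (1,1,1)_6 → 1³ + 1³ + 1³ = 3
3 = (3)_6 → 3³ = 27

27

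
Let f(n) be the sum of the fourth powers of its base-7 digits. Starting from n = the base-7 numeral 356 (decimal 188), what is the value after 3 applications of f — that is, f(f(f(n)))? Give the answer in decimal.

1938

188 = (3,5,6)_7 → 3⁴ + 5⁴ + 6⁴ = 81 + 625 + 1296 = 2002
2002 = (5,5,6,0)_7 → 5⁴ + 5⁴ + 6⁴ + 0⁴ = 625 + 625 + 1296 + 0 = 2546
2546 = (1,0,2,6,5)_7 → 1⁴ + 0⁴ + 2⁴ + 6⁴ + 5⁴ = 1 + 0 + 16 + 1296 + 625 = 1938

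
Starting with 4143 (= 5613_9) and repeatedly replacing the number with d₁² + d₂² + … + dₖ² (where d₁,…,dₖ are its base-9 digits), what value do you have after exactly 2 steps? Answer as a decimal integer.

4143 = (5,6,1,3)_9 → 5² + 6² + 1² + 3² = 71
71 = (7,8)_9 → 7² + 8² = 113

113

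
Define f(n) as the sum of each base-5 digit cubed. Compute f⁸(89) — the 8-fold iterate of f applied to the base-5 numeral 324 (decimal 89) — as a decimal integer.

9

89 = (3,2,4)_5 → 3³ + 2³ + 4³ = 99
99 = (3,4,4)_5 → 3³ + 4³ + 4³ = 155
155 = (1,1,1,0)_5 → 1³ + 1³ + 1³ + 0³ = 3
3 = (3)_5 → 3³ = 27
27 = (1,0,2)_5 → 1³ + 0³ + 2³ = 9
9 = (1,4)_5 → 1³ + 4³ = 65
65 = (2,3,0)_5 → 2³ + 3³ + 0³ = 35
35 = (1,2,0)_5 → 1³ + 2³ + 0³ = 9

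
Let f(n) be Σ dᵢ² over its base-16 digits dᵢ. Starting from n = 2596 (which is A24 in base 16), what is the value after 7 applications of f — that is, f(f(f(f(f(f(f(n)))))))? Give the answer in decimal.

146

2596 = (10,2,4)_16 → 10² + 2² + 4² = 120
120 = (7,8)_16 → 7² + 8² = 113
113 = (7,1)_16 → 7² + 1² = 50
50 = (3,2)_16 → 3² + 2² = 13
13 = (13)_16 → 13² = 169
169 = (10,9)_16 → 10² + 9² = 181
181 = (11,5)_16 → 11² + 5² = 146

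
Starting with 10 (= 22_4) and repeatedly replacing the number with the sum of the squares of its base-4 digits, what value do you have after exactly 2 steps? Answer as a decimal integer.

4

10 = (2,2)_4 → 2² + 2² = 4 + 4 = 8
8 = (2,0)_4 → 2² + 0² = 4 + 0 = 4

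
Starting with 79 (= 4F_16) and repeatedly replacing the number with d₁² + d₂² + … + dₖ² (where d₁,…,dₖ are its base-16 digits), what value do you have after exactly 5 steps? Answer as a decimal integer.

79 = (4,15)_16 → 4² + 15² = 16 + 225 = 241
241 = (15,1)_16 → 15² + 1² = 225 + 1 = 226
226 = (14,2)_16 → 14² + 2² = 196 + 4 = 200
200 = (12,8)_16 → 12² + 8² = 144 + 64 = 208
208 = (13,0)_16 → 13² + 0² = 169 + 0 = 169

169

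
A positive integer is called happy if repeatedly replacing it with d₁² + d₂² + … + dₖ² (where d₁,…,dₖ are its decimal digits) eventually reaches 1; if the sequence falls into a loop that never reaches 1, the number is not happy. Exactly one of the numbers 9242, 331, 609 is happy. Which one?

331

9242: 9242 → 105 → 26 → 40 → 16 → 37 → 58 → 89 → 145 → 42 → 20 → 4 → 16  — repeats 16 (not happy)
331: 331 → 19 → 82 → 68 → 100 → 1  — reaches 1 (happy)
609: 609 → 117 → 51 → 26 → 40 → 16 → 37 → 58 → 89 → 145 → 42 → 20 → 4 → 16  — repeats 16 (not happy)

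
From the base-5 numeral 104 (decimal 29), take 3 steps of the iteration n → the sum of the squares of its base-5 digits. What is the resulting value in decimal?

13

29 = (1,0,4)_5 → 1² + 0² + 4² = 17
17 = (3,2)_5 → 3² + 2² = 13
13 = (2,3)_5 → 2² + 3² = 13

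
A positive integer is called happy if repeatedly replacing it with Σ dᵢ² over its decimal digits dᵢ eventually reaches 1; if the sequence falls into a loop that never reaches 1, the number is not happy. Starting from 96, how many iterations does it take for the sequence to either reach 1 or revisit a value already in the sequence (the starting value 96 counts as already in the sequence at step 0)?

96 → 9² + 6² = 81 + 36 = 117
117 → 1² + 1² + 7² = 1 + 1 + 49 = 51
51 → 5² + 1² = 25 + 1 = 26
26 → 2² + 6² = 4 + 36 = 40
40 → 4² + 0² = 16 + 0 = 16
16 → 1² + 6² = 1 + 36 = 37
37 → 3² + 7² = 9 + 49 = 58
58 → 5² + 8² = 25 + 64 = 89
89 → 8² + 9² = 64 + 81 = 145
145 → 1² + 4² + 5² = 1 + 16 + 25 = 42
42 → 4² + 2² = 16 + 4 = 20
20 → 2² + 0² = 4 + 0 = 4
4 → 4² = 16  — 16 repeats.
That took 13 steps.

13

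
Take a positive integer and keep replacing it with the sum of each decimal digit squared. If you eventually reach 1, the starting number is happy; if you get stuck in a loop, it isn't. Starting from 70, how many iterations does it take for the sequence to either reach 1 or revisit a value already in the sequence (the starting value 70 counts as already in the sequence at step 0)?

5

70 → 7² + 0² = 49 + 0 = 49
49 → 4² + 9² = 16 + 81 = 97
97 → 9² + 7² = 81 + 49 = 130
130 → 1² + 3² + 0² = 1 + 9 + 0 = 10
10 → 1² + 0² = 1 + 0 = 1  — reached 1.
That took 5 steps.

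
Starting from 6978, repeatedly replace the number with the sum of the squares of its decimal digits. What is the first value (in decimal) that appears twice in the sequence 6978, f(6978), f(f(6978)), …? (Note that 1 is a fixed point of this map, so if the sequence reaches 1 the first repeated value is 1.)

6978 → 6² + 9² + 7² + 8² = 36 + 81 + 49 + 64 = 230
230 → 2² + 3² + 0² = 4 + 9 + 0 = 13
13 → 1² + 3² = 1 + 9 = 10
10 → 1² + 0² = 1 + 0 = 1  — reached the fixed point 1.
1 → 1, so 1 is the first repeated value.

1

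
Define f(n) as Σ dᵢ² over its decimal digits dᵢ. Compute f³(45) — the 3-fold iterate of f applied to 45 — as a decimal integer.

50

45 → 4² + 5² = 16 + 25 = 41
41 → 4² + 1² = 16 + 1 = 17
17 → 1² + 7² = 1 + 49 = 50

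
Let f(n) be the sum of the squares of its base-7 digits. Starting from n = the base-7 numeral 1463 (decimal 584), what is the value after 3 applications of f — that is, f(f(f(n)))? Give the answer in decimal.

34

584 = (1,4,6,3)_7 → 1² + 4² + 6² + 3² = 62
62 = (1,1,6)_7 → 1² + 1² + 6² = 38
38 = (5,3)_7 → 5² + 3² = 34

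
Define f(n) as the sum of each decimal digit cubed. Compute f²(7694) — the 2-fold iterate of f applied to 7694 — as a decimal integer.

161

7694 → 7³ + 6³ + 9³ + 4³ = 343 + 216 + 729 + 64 = 1352
1352 → 1³ + 3³ + 5³ + 2³ = 1 + 27 + 125 + 8 = 161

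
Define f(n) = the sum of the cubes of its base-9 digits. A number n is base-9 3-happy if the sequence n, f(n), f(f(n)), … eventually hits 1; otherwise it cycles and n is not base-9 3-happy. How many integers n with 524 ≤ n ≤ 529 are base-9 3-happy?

524: 524 → 288 → 152 → 856 → 128 → 134 → 638 → 1198 → 470 → 476 → 980 → 540 → 432 → 152  (repeats 152)
525: 525 → 307 → 371 → 197 → 547 → 775 → 127 → 127  (repeats 127)
526: 526 → 344 → 80 → 1024 → 496 → 218 → 232 → 694 → 638 → 1198 → 470 → 476 → 980 → 540 → 432 → 152 → 856 → 128 → 134 → 638  (repeats 638)
527: 527 → 405 → 125 → 577 → 345 → 99 → 9 → 1  (reaches 1)
528: 528 → 496 → 218 → 232 → 694 → 638 → 1198 → 470 → 476 → 980 → 540 → 432 → 152 → 856 → 128 → 134 → 638  (repeats 638)
529: 529 → 623 → 567 → 343 → 73 → 513 → 243 → 27 → 27  (repeats 27)
base-9 3-happy: 527

1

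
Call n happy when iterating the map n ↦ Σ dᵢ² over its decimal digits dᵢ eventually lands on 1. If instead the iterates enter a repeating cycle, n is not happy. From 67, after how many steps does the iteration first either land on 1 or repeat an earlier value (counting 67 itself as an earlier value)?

10

67 → 6² + 7² = 36 + 49 = 85
85 → 8² + 5² = 64 + 25 = 89
89 → 8² + 9² = 64 + 81 = 145
145 → 1² + 4² + 5² = 1 + 16 + 25 = 42
42 → 4² + 2² = 16 + 4 = 20
20 → 2² + 0² = 4 + 0 = 4
4 → 4² = 16
16 → 1² + 6² = 1 + 36 = 37
37 → 3² + 7² = 9 + 49 = 58
58 → 5² + 8² = 25 + 64 = 89  — 89 repeats.
That took 10 steps.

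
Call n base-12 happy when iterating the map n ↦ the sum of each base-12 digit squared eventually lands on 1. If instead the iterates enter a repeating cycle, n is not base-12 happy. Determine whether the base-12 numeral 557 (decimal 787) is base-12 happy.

not base-12 happy

787 = (5,5,7)_12 → 5² + 5² + 7² = 99
99 = (8,3)_12 → 8² + 3² = 73
73 = (6,1)_12 → 6² + 1² = 37
37 = (3,1)_12 → 3² + 1² = 10
10 = (10)_12 → 10² = 100
100 = (8,4)_12 → 8² + 4² = 80
80 = (6,8)_12 → 6² + 8² = 100  — 100 already seen; the sequence cycles without reaching 1.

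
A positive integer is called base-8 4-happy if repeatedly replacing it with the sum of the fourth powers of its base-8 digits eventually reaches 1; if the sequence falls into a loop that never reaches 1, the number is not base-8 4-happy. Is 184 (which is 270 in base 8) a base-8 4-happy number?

base-8 4-happy

184 = (2,7,0)_8 → 2417
2417 = (4,5,6,1)_8 → 2178
2178 = (4,2,0,2)_8 → 288
288 = (4,4,0)_8 → 512
512 = (1,0,0,0)_8 → 1  — reached 1.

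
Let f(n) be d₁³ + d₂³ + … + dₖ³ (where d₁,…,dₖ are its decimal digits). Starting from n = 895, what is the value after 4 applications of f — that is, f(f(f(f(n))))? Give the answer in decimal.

520

895 → 8³ + 9³ + 5³ = 1366
1366 → 1³ + 3³ + 6³ + 6³ = 460
460 → 4³ + 6³ + 0³ = 280
280 → 2³ + 8³ + 0³ = 520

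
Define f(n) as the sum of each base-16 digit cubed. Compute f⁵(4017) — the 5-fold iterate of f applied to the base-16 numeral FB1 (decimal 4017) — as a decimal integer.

4017 = (15,11,1)_16 → 15³ + 11³ + 1³ = 4707
4707 = (1,2,6,3)_16 → 1³ + 2³ + 6³ + 3³ = 252
252 = (15,12)_16 → 15³ + 12³ = 5103
5103 = (1,3,14,15)_16 → 1³ + 3³ + 14³ + 15³ = 6147
6147 = (1,8,0,3)_16 → 1³ + 8³ + 0³ + 3³ = 540

540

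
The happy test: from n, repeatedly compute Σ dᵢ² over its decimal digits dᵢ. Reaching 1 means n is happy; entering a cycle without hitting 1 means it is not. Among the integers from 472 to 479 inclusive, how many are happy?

472: 472 → 69 → 117 → 51 → 26 → 40 → 16 → 37 → 58 → 89 → 145 → 42 → 20 → 4 → 16  — not happy
473: 473 → 74 → 65 → 61 → 37 → 58 → 89 → 145 → 42 → 20 → 4 → 16 → 37  — not happy
474: 474 → 81 → 65 → 61 → 37 → 58 → 89 → 145 → 42 → 20 → 4 → 16 → 37  — not happy
475: 475 → 90 → 81 → 65 → 61 → 37 → 58 → 89 → 145 → 42 → 20 → 4 → 16 → 37  — not happy
476: 476 → 101 → 2 → 4 → 16 → 37 → 58 → 89 → 145 → 42 → 20 → 4  — not happy
477: 477 → 114 → 18 → 65 → 61 → 37 → 58 → 89 → 145 → 42 → 20 → 4 → 16 → 37  — not happy
478: 478 → 129 → 86 → 100 → 1  — happy
479: 479 → 146 → 53 → 34 → 25 → 29 → 85 → 89 → 145 → 42 → 20 → 4 → 16 → 37 → 58 → 89  — not happy
happy: 478

1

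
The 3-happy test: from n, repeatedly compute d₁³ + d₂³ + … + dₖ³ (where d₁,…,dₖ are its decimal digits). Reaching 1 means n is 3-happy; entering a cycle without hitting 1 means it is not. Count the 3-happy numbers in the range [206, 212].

1

206: 206 → 224 → 80 → 512 → 134 → 92 → 737 → 713 → 371 → 371  (repeats 371)
207: 207 → 351 → 153 → 153  (repeats 153)
208: 208 → 520 → 133 → 55 → 250 → 133  (repeats 133)
209: 209 → 737 → 713 → 371 → 371  (repeats 371)
210: 210 → 9 → 729 → 1080 → 513 → 153 → 153  (repeats 153)
211: 211 → 10 → 1  (reaches 1)
212: 212 → 17 → 344 → 155 → 251 → 134 → 92 → 737 → 713 → 371 → 371  (repeats 371)
3-happy: 211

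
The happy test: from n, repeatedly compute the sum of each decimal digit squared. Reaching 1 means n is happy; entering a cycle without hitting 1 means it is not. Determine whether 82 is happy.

82 → 8² + 2² = 68
68 → 6² + 8² = 100
100 → 1² + 0² + 0² = 1  — reached 1.

happy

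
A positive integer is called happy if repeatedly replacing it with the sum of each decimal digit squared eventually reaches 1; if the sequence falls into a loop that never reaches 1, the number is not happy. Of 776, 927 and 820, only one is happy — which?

820

776: 776 → 134 → 26 → 40 → 16 → 37 → 58 → 89 → 145 → 42 → 20 → 4 → 16  — repeats 16 (not happy)
927: 927 → 134 → 26 → 40 → 16 → 37 → 58 → 89 → 145 → 42 → 20 → 4 → 16  — repeats 16 (not happy)
820: 820 → 68 → 100 → 1  — reaches 1 (happy)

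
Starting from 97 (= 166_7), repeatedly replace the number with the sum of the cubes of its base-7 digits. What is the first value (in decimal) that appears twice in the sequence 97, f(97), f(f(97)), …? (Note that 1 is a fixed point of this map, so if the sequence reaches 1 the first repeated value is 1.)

97 = (1,6,6)_7 → 1³ + 6³ + 6³ = 433
433 = (1,1,5,6)_7 → 1³ + 1³ + 5³ + 6³ = 343
343 = (1,0,0,0)_7 → 1³ + 0³ + 0³ + 0³ = 1  — reached the fixed point 1.
1 → 1, so 1 is the first repeated value.

1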